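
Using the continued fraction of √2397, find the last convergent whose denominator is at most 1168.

√2397 = [48; 1, 23, 2, 23, 1, 96, …] (period length 6).
Convergents:
  p_0/q_0 = 48/1
  p_1/q_1 = 49/1
  p_2/q_2 = 1175/24
  p_3/q_3 = 2399/49
  p_4/q_4 = 56352/1151
  p_5/q_5 = 58751/1200
q_4 = 1151 ≤ 1168 < 1200 = q_5, so the answer is 56352/1151.

56352/1151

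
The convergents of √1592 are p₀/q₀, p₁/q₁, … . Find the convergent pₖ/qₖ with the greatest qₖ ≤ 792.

√1592 = [39; 1, 8, 1, 78, …] (period length 4).
Convergents:
  p_0/q_0 = 39/1
  p_1/q_1 = 40/1
  p_2/q_2 = 359/9
  p_3/q_3 = 399/10
  p_4/q_4 = 31481/789
  p_5/q_5 = 31880/799
q_4 = 789 ≤ 792 < 799 = q_5, so the answer is 31481/789.

31481/789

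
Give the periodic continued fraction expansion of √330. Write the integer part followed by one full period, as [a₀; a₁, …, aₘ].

[18; 6, 36]

a₀ = ⌊√330⌋ = 18.
With m₀=0, d₀=1 and mₖ₊₁ = dₖaₖ − mₖ, dₖ₊₁ = (n − mₖ₊₁²)/dₖ, aₖ₊₁ = ⌊(a₀+mₖ₊₁)/dₖ₊₁⌋:
  k=1: m=18, d=6, a=6
  k=2: m=18, d=1, a=36
d=1 and a=2a₀=36 at k=2, so the next step gives (m, d) = (18, 6) again — its k=1 value — and the period has length 2.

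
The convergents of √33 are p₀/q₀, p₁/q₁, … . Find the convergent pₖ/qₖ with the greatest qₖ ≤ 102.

√33 = [5; 1, 2, 1, 10, …] (period length 4).
Convergents:
  p_0/q_0 = 5/1
  p_1/q_1 = 6/1
  p_2/q_2 = 17/3
  p_3/q_3 = 23/4
  p_4/q_4 = 247/43
  p_5/q_5 = 270/47
  p_6/q_6 = 787/137
q_5 = 47 ≤ 102 < 137 = q_6, so the answer is 270/47.

270/47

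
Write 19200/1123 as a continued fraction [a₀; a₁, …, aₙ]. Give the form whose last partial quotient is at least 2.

19200 = 17*1123 + 109
1123 = 10*109 + 33
109 = 3*33 + 10
33 = 3*10 + 3
10 = 3*3 + 1
3 = 3*1 + 0  (stop)
So 19200/1123 = [17; 10, 3, 3, 3, 3].

[17; 10, 3, 3, 3, 3]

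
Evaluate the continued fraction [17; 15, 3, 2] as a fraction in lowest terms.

1826/107

Fold from the inside: start with 2/1.
  3 + 1/2 = 7/2
  15 + 2/7 = 107/7
  17 + 7/107 = 1826/107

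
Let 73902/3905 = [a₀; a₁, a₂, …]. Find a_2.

73902 = 18·3905 + 3612   →  a_0 = 18
3905 = 1·3612 + 293   →  a_1 = 1
3612 = 12·293 + 96   →  a_2 = 12

12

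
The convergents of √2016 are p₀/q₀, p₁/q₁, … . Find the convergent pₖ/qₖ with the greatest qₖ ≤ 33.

449/10

√2016 = [44; 1, 8, 1, 88, …] (period length 4).
Convergents:
  p_0/q_0 = 44/1
  p_1/q_1 = 45/1
  p_2/q_2 = 404/9
  p_3/q_3 = 449/10
  p_4/q_4 = 39916/889
q_3 = 10 ≤ 33 < 889 = q_4, so the answer is 449/10.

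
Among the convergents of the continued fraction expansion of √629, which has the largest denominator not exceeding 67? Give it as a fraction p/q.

√629 = [25; 12, 1, 1, 12, 50, …] (period length 5).
Convergents:
  p_0/q_0 = 25/1
  p_1/q_1 = 301/12
  p_2/q_2 = 326/13
  p_3/q_3 = 627/25
  p_4/q_4 = 7850/313
q_3 = 25 ≤ 67 < 313 = q_4, so the answer is 627/25.

627/25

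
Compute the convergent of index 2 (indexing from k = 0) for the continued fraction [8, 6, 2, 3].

Using pₖ = aₖpₖ₋₁ + pₖ₋₂, qₖ = aₖqₖ₋₁ + qₖ₋₂ (with p₋₁=1, p₋₂=0, q₋₁=0, q₋₂=1):
  k=0: a=8, p=8, q=1
  k=1: a=6, p=49, q=6
  k=2: a=2, p=106, q=13

106/13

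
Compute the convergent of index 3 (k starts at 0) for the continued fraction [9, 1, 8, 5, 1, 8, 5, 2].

455/46

Using pₖ = aₖpₖ₋₁ + pₖ₋₂, qₖ = aₖqₖ₋₁ + qₖ₋₂ (with p₋₁=1, p₋₂=0, q₋₁=0, q₋₂=1):
  k=0: a=9, p=9, q=1
  k=1: a=1, p=10, q=1
  k=2: a=8, p=89, q=9
  k=3: a=5, p=455, q=46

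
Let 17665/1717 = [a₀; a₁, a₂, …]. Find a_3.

7

17665 = 10·1717 + 495   →  a_0 = 10
1717 = 3·495 + 232   →  a_1 = 3
495 = 2·232 + 31   →  a_2 = 2
232 = 7·31 + 15   →  a_3 = 7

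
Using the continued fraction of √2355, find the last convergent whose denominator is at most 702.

23973/494

√2355 = [48; 1, 1, 8, 3, 8, 1, 1, 96, …] (period length 8).
Convergents:
  p_0/q_0 = 48/1
  p_1/q_1 = 49/1
  p_2/q_2 = 97/2
  p_3/q_3 = 825/17
  p_4/q_4 = 2572/53
  p_5/q_5 = 21401/441
  p_6/q_6 = 23973/494
  p_7/q_7 = 45374/935
q_6 = 494 ≤ 702 < 935 = q_7, so the answer is 23973/494.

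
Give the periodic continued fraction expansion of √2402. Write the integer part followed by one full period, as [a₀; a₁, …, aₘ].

[49; 98]

a₀ = ⌊√2402⌋ = 49.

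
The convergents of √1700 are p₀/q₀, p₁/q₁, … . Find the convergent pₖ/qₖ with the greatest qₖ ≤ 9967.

143649/3484

√1700 = [41; 4, 3, 20, 3, 4, 82, …] (period length 6).
Convergents:
  p_0/q_0 = 41/1
  p_1/q_1 = 165/4
  p_2/q_2 = 536/13
  p_3/q_3 = 10885/264
  p_4/q_4 = 33191/805
  p_5/q_5 = 143649/3484
  p_6/q_6 = 11812409/286493
q_5 = 3484 ≤ 9967 < 286493 = q_6, so the answer is 143649/3484.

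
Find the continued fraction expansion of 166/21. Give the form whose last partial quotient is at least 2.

166 = 7×21 + 19
21 = 1×19 + 2
19 = 9×2 + 1
2 = 2×1 + 0  (stop)
So 166/21 = [7; 1, 9, 2].

[7; 1, 9, 2]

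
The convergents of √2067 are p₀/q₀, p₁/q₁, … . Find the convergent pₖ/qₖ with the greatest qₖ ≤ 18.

√2067 = [45; 2, 6, 2, 90, …] (period length 4).
Convergents:
  p_0/q_0 = 45/1
  p_1/q_1 = 91/2
  p_2/q_2 = 591/13
  p_3/q_3 = 1273/28
q_2 = 13 ≤ 18 < 28 = q_3, so the answer is 591/13.

591/13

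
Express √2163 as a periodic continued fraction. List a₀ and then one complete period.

a₀ = ⌊√2163⌋ = 46.
With m₀=0, d₀=1 and mₖ₊₁ = dₖaₖ − mₖ, dₖ₊₁ = (n − mₖ₊₁²)/dₖ, aₖ₊₁ = ⌊(a₀+mₖ₊₁)/dₖ₊₁⌋:
  k=1: m=46, d=47, a=1
  k=2: m=1, d=46, a=1
  k=3: m=45, d=3, a=30
  k=4: m=45, d=46, a=1
  k=5: m=1, d=47, a=1
  k=6: m=46, d=1, a=92
d=1 and a=2a₀=92 at k=6, so the next step gives (m, d) = (46, 47) again — its k=1 value — and the period has length 6.

[46; 1, 1, 30, 1, 1, 92]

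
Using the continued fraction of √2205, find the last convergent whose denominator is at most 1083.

√2205 = [46; 1, 22, 2, 22, 1, 92, …] (period length 6).
Convergents:
  p_0/q_0 = 46/1
  p_1/q_1 = 47/1
  p_2/q_2 = 1080/23
  p_3/q_3 = 2207/47
  p_4/q_4 = 49634/1057
  p_5/q_5 = 51841/1104
q_4 = 1057 ≤ 1083 < 1104 = q_5, so the answer is 49634/1057.

49634/1057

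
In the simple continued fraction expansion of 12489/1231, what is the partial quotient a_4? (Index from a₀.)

12489 = 10·1231 + 179   →  a_0 = 10
1231 = 6·179 + 157   →  a_1 = 6
179 = 1·157 + 22   →  a_2 = 1
157 = 7·22 + 3   →  a_3 = 7
22 = 7·3 + 1   →  a_4 = 7

7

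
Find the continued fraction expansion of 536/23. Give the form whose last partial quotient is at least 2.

[23; 3, 3, 2]

536 = 23×23 + 7
23 = 3×7 + 2
7 = 3×2 + 1
2 = 2×1 + 0  (stop)
So 536/23 = [23; 3, 3, 2].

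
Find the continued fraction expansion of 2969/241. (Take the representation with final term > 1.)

2969 = 12*241 + 77
241 = 3*77 + 10
77 = 7*10 + 7
10 = 1*7 + 3
7 = 2*3 + 1
3 = 3*1 + 0  (stop)
So 2969/241 = [12; 3, 7, 1, 2, 3].

[12; 3, 7, 1, 2, 3]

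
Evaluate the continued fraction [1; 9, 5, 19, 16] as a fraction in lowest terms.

Fold from the inside: start with 16/1.
  19 + 1/16 = 305/16
  5 + 16/305 = 1541/305
  9 + 305/1541 = 14174/1541
  1 + 1541/14174 = 15715/14174

15715/14174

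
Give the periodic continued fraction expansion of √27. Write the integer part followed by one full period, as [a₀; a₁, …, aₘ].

[5; 5, 10]

a₀ = ⌊√27⌋ = 5.
With m₀=0, d₀=1 and mₖ₊₁ = dₖaₖ − mₖ, dₖ₊₁ = (n − mₖ₊₁²)/dₖ, aₖ₊₁ = ⌊(a₀+mₖ₊₁)/dₖ₊₁⌋:
  k=1: m=5, d=2, a=5
  k=2: m=5, d=1, a=10
d=1 and a=2a₀=10 at k=2, so the next step gives (m, d) = (5, 2) again — its k=1 value — and the period has length 2.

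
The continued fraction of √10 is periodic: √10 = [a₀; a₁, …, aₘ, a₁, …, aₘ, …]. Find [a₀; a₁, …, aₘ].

a₀ = ⌊√10⌋ = 3.
With m₀=0, d₀=1 and mₖ₊₁ = dₖaₖ − mₖ, dₖ₊₁ = (n − mₖ₊₁²)/dₖ, aₖ₊₁ = ⌊(a₀+mₖ₊₁)/dₖ₊₁⌋:
  k=1: m=3, d=1, a=6
d=1 and a=2a₀=6 at k=1, so the next step gives (m, d) = (3, 1) again — its k=1 value — and the period has length 1.

[3; 6]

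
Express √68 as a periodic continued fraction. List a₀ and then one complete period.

[8; 4, 16]

a₀ = ⌊√68⌋ = 8.
With m₀=0, d₀=1 and mₖ₊₁ = dₖaₖ − mₖ, dₖ₊₁ = (n − mₖ₊₁²)/dₖ, aₖ₊₁ = ⌊(a₀+mₖ₊₁)/dₖ₊₁⌋:
  k=1: m=8, d=4, a=4
  k=2: m=8, d=1, a=16
d=1 and a=2a₀=16 at k=2, so the next step gives (m, d) = (8, 4) again — its k=1 value — and the period has length 2.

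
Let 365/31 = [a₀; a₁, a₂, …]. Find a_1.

365 = 11·31 + 24   →  a_0 = 11
31 = 1·24 + 7   →  a_1 = 1

1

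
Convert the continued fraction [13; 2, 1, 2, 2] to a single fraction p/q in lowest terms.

254/19

Fold from the inside: start with 2/1.
  2 + 1/2 = 5/2
  1 + 2/5 = 7/5
  2 + 5/7 = 19/7
  13 + 7/19 = 254/19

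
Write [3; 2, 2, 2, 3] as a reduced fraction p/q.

Fold from the inside: start with 3/1.
  2 + 1/3 = 7/3
  2 + 3/7 = 17/7
  2 + 7/17 = 41/17
  3 + 17/41 = 140/41

140/41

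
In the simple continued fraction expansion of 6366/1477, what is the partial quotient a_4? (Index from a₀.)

4

6366 = 4·1477 + 458   →  a_0 = 4
1477 = 3·458 + 103   →  a_1 = 3
458 = 4·103 + 46   →  a_2 = 4
103 = 2·46 + 11   →  a_3 = 2
46 = 4·11 + 2   →  a_4 = 4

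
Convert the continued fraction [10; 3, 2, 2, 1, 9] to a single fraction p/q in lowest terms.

Using pₖ = aₖpₖ₋₁ + pₖ₋₂ and qₖ = aₖqₖ₋₁ + qₖ₋₂:
  k=0: a=10, p=10, q=1
  k=1: a=3, p=31, q=3
  k=2: a=2, p=72, q=7
  k=3: a=2, p=175, q=17
  k=4: a=1, p=247, q=24
  k=5: a=9, p=2398, q=233

2398/233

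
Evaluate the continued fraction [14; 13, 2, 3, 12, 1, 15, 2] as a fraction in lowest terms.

Fold from the inside: start with 2/1.
  15 + 1/2 = 31/2
  1 + 2/31 = 33/31
  12 + 31/33 = 427/33
  3 + 33/427 = 1314/427
  2 + 427/1314 = 3055/1314
  13 + 1314/3055 = 41029/3055
  14 + 3055/41029 = 577461/41029

577461/41029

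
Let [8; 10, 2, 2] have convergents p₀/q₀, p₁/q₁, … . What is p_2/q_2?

Using pₖ = aₖpₖ₋₁ + pₖ₋₂, qₖ = aₖqₖ₋₁ + qₖ₋₂ (with p₋₁=1, p₋₂=0, q₋₁=0, q₋₂=1):
  k=0: a=8, p=8, q=1
  k=1: a=10, p=81, q=10
  k=2: a=2, p=170, q=21

170/21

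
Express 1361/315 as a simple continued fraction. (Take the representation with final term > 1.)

[4; 3, 8, 2, 2, 2]

1361 = 4×315 + 101
315 = 3×101 + 12
101 = 8×12 + 5
12 = 2×5 + 2
5 = 2×2 + 1
2 = 2×1 + 0  (stop)
So 1361/315 = [4; 3, 8, 2, 2, 2].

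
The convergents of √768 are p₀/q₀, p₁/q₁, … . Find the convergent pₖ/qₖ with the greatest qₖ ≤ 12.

√768 = [27; 1, 2, 2, 13, 2, 2, 1, 54, …] (period length 8).
Convergents:
  p_0/q_0 = 27/1
  p_1/q_1 = 28/1
  p_2/q_2 = 83/3
  p_3/q_3 = 194/7
  p_4/q_4 = 2605/94
q_3 = 7 ≤ 12 < 94 = q_4, so the answer is 194/7.

194/7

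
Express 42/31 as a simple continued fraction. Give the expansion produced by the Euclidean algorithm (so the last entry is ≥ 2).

[1; 2, 1, 4, 2]

42 = 1×31 + 11
31 = 2×11 + 9
11 = 1×9 + 2
9 = 4×2 + 1
2 = 2×1 + 0  (stop)
So 42/31 = [1; 2, 1, 4, 2].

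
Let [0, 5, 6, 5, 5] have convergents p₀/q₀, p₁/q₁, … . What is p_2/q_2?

6/31

Using pₖ = aₖpₖ₋₁ + pₖ₋₂, qₖ = aₖqₖ₋₁ + qₖ₋₂ (with p₋₁=1, p₋₂=0, q₋₁=0, q₋₂=1):
  k=0: a=0, p=0, q=1
  k=1: a=5, p=1, q=5
  k=2: a=6, p=6, q=31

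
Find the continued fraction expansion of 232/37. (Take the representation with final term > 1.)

232 = 6*37 + 10
37 = 3*10 + 7
10 = 1*7 + 3
7 = 2*3 + 1
3 = 3*1 + 0  (stop)
So 232/37 = [6; 3, 1, 2, 3].

[6; 3, 1, 2, 3]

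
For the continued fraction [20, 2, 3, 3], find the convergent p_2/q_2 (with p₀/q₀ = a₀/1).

143/7

Using pₖ = aₖpₖ₋₁ + pₖ₋₂, qₖ = aₖqₖ₋₁ + qₖ₋₂ (with p₋₁=1, p₋₂=0, q₋₁=0, q₋₂=1):
  k=0: a=20, p=20, q=1
  k=1: a=2, p=41, q=2
  k=2: a=3, p=143, q=7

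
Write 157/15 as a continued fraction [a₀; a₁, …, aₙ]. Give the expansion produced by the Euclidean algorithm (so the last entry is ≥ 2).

157 = 10×15 + 7
15 = 2×7 + 1
7 = 7×1 + 0  (stop)
So 157/15 = [10; 2, 7].

[10; 2, 7]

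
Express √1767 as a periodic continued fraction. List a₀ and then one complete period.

a₀ = ⌊√1767⌋ = 42.
With m₀=0, d₀=1 and mₖ₊₁ = dₖaₖ − mₖ, dₖ₊₁ = (n − mₖ₊₁²)/dₖ, aₖ₊₁ = ⌊(a₀+mₖ₊₁)/dₖ₊₁⌋:
  k=1: m=42, d=3, a=28
  k=2: m=42, d=1, a=84
d=1 and a=2a₀=84 at k=2, so the next step gives (m, d) = (42, 3) again — its k=1 value — and the period has length 2.

[42; 28, 84]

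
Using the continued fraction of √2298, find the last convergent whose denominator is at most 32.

√2298 = [47; 1, 14, 1, 94, …] (period length 4).
Convergents:
  p_0/q_0 = 47/1
  p_1/q_1 = 48/1
  p_2/q_2 = 719/15
  p_3/q_3 = 767/16
  p_4/q_4 = 72817/1519
q_3 = 16 ≤ 32 < 1519 = q_4, so the answer is 767/16.

767/16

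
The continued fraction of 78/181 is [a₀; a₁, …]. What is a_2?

3

78 = 0·181 + 78   →  a_0 = 0
181 = 2·78 + 25   →  a_1 = 2
78 = 3·25 + 3   →  a_2 = 3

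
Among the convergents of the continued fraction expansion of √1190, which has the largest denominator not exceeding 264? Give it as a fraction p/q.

4726/137

√1190 = [34; 2, 68, …] (period length 2).
Convergents:
  p_0/q_0 = 34/1
  p_1/q_1 = 69/2
  p_2/q_2 = 4726/137
  p_3/q_3 = 9521/276
q_2 = 137 ≤ 264 < 276 = q_3, so the answer is 4726/137.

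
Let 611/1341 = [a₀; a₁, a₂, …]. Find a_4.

611 = 0·1341 + 611   →  a_0 = 0
1341 = 2·611 + 119   →  a_1 = 2
611 = 5·119 + 16   →  a_2 = 5
119 = 7·16 + 7   →  a_3 = 7
16 = 2·7 + 2   →  a_4 = 2

2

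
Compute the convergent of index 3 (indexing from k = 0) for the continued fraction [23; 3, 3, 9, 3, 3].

2167/93

Using pₖ = aₖpₖ₋₁ + pₖ₋₂, qₖ = aₖqₖ₋₁ + qₖ₋₂ (with p₋₁=1, p₋₂=0, q₋₁=0, q₋₂=1):
  k=0: a=23, p=23, q=1
  k=1: a=3, p=70, q=3
  k=2: a=3, p=233, q=10
  k=3: a=9, p=2167, q=93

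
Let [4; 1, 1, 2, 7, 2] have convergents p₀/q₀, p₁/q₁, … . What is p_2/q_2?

Using pₖ = aₖpₖ₋₁ + pₖ₋₂, qₖ = aₖqₖ₋₁ + qₖ₋₂ (with p₋₁=1, p₋₂=0, q₋₁=0, q₋₂=1):
  k=0: a=4, p=4, q=1
  k=1: a=1, p=5, q=1
  k=2: a=1, p=9, q=2

9/2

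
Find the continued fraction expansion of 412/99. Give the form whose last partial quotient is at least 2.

[4; 6, 5, 3]

412 = 4×99 + 16
99 = 6×16 + 3
16 = 5×3 + 1
3 = 3×1 + 0  (stop)
So 412/99 = [4; 6, 5, 3].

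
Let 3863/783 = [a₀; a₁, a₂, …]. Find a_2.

3863 = 4·783 + 731   →  a_0 = 4
783 = 1·731 + 52   →  a_1 = 1
731 = 14·52 + 3   →  a_2 = 14

14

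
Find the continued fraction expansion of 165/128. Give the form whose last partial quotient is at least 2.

165 = 1·128 + 37
128 = 3·37 + 17
37 = 2·17 + 3
17 = 5·3 + 2
3 = 1·2 + 1
2 = 2·1 + 0  (stop)
So 165/128 = [1; 3, 2, 5, 1, 2].

[1; 3, 2, 5, 1, 2]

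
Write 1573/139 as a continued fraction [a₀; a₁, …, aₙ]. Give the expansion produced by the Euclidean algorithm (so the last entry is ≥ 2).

[11; 3, 6, 3, 2]

1573 = 11·139 + 44
139 = 3·44 + 7
44 = 6·7 + 2
7 = 3·2 + 1
2 = 2·1 + 0  (stop)
So 1573/139 = [11; 3, 6, 3, 2].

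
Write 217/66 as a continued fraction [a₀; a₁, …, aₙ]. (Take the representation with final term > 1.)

217 = 3·66 + 19
66 = 3·19 + 9
19 = 2·9 + 1
9 = 9·1 + 0  (stop)
So 217/66 = [3; 3, 2, 9].

[3; 3, 2, 9]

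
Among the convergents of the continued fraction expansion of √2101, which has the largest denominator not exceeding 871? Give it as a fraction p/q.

√2101 = [45; 1, 5, 8, 5, 1, 90, …] (period length 6).
Convergents:
  p_0/q_0 = 45/1
  p_1/q_1 = 46/1
  p_2/q_2 = 275/6
  p_3/q_3 = 2246/49
  p_4/q_4 = 11505/251
  p_5/q_5 = 13751/300
  p_6/q_6 = 1249095/27251
q_5 = 300 ≤ 871 < 27251 = q_6, so the answer is 13751/300.

13751/300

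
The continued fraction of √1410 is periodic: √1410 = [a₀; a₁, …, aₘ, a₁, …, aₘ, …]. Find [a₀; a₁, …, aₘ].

[37; 1, 1, 4, 1, 1, 74]

a₀ = ⌊√1410⌋ = 37.
With m₀=0, d₀=1 and mₖ₊₁ = dₖaₖ − mₖ, dₖ₊₁ = (n − mₖ₊₁²)/dₖ, aₖ₊₁ = ⌊(a₀+mₖ₊₁)/dₖ₊₁⌋:
  k=1: m=37, d=41, a=1
  k=2: m=4, d=34, a=1
  k=3: m=30, d=15, a=4
  k=4: m=30, d=34, a=1
  k=5: m=4, d=41, a=1
  k=6: m=37, d=1, a=74
d=1 and a=2a₀=74 at k=6, so the next step gives (m, d) = (37, 41) again — its k=1 value — and the period has length 6.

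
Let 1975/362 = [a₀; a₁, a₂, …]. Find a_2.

1975 = 5·362 + 165   →  a_0 = 5
362 = 2·165 + 32   →  a_1 = 2
165 = 5·32 + 5   →  a_2 = 5

5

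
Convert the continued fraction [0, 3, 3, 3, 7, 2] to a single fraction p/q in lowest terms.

Using pₖ = aₖpₖ₋₁ + pₖ₋₂ and qₖ = aₖqₖ₋₁ + qₖ₋₂:
  k=0: a=0, p=0, q=1
  k=1: a=3, p=1, q=3
  k=2: a=3, p=3, q=10
  k=3: a=3, p=10, q=33
  k=4: a=7, p=73, q=241
  k=5: a=2, p=156, q=515

156/515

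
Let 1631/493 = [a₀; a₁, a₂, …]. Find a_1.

1631 = 3·493 + 152   →  a_0 = 3
493 = 3·152 + 37   →  a_1 = 3

3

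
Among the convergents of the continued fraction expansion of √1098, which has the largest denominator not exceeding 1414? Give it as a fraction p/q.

16071/485

√1098 = [33; 7, 2, 1, 6, 1, 2, 7, 66, …] (period length 8).
Convergents:
  p_0/q_0 = 33/1
  p_1/q_1 = 232/7
  p_2/q_2 = 497/15
  p_3/q_3 = 729/22
  p_4/q_4 = 4871/147
  p_5/q_5 = 5600/169
  p_6/q_6 = 16071/485
  p_7/q_7 = 118097/3564
q_6 = 485 ≤ 1414 < 3564 = q_7, so the answer is 16071/485.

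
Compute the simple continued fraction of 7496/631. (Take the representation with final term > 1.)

[11; 1, 7, 3, 3, 3, 2]

7496 = 11*631 + 555
631 = 1*555 + 76
555 = 7*76 + 23
76 = 3*23 + 7
23 = 3*7 + 2
7 = 3*2 + 1
2 = 2*1 + 0  (stop)
So 7496/631 = [11; 1, 7, 3, 3, 3, 2].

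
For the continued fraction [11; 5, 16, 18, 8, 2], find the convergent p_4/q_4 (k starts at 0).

131963/11785

Using pₖ = aₖpₖ₋₁ + pₖ₋₂, qₖ = aₖqₖ₋₁ + qₖ₋₂ (with p₋₁=1, p₋₂=0, q₋₁=0, q₋₂=1):
  k=0: a=11, p=11, q=1
  k=1: a=5, p=56, q=5
  k=2: a=16, p=907, q=81
  k=3: a=18, p=16382, q=1463
  k=4: a=8, p=131963, q=11785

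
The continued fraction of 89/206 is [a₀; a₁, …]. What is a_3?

89 = 0·206 + 89   →  a_0 = 0
206 = 2·89 + 28   →  a_1 = 2
89 = 3·28 + 5   →  a_2 = 3
28 = 5·5 + 3   →  a_3 = 5

5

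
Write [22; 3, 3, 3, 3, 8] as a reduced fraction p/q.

20184/905

Using pₖ = aₖpₖ₋₁ + pₖ₋₂ and qₖ = aₖqₖ₋₁ + qₖ₋₂:
  k=0: a=22, p=22, q=1
  k=1: a=3, p=67, q=3
  k=2: a=3, p=223, q=10
  k=3: a=3, p=736, q=33
  k=4: a=3, p=2431, q=109
  k=5: a=8, p=20184, q=905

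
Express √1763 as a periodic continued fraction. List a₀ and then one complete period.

[41; 1, 82]

a₀ = ⌊√1763⌋ = 41.
With m₀=0, d₀=1 and mₖ₊₁ = dₖaₖ − mₖ, dₖ₊₁ = (n − mₖ₊₁²)/dₖ, aₖ₊₁ = ⌊(a₀+mₖ₊₁)/dₖ₊₁⌋:
  k=1: m=41, d=82, a=1
  k=2: m=41, d=1, a=82
d=1 and a=2a₀=82 at k=2, so the next step gives (m, d) = (41, 82) again — its k=1 value — and the period has length 2.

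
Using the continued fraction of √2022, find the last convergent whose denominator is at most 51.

√2022 = [44; 1, 28, 1, 88, …] (period length 4).
Convergents:
  p_0/q_0 = 44/1
  p_1/q_1 = 45/1
  p_2/q_2 = 1304/29
  p_3/q_3 = 1349/30
  p_4/q_4 = 120016/2669
q_3 = 30 ≤ 51 < 2669 = q_4, so the answer is 1349/30.

1349/30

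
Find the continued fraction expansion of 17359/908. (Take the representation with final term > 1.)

[19; 8, 2, 17, 3]

17359 = 19×908 + 107
908 = 8×107 + 52
107 = 2×52 + 3
52 = 17×3 + 1
3 = 3×1 + 0  (stop)
So 17359/908 = [19; 8, 2, 17, 3].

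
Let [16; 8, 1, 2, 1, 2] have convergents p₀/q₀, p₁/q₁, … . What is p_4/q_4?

Using pₖ = aₖpₖ₋₁ + pₖ₋₂, qₖ = aₖqₖ₋₁ + qₖ₋₂ (with p₋₁=1, p₋₂=0, q₋₁=0, q₋₂=1):
  k=0: a=16, p=16, q=1
  k=1: a=8, p=129, q=8
  k=2: a=1, p=145, q=9
  k=3: a=2, p=419, q=26
  k=4: a=1, p=564, q=35

564/35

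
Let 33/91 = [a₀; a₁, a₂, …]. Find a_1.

2

33 = 0·91 + 33   →  a_0 = 0
91 = 2·33 + 25   →  a_1 = 2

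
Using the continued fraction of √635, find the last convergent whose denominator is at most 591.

√635 = [25; 5, 50, …] (period length 2).
Convergents:
  p_0/q_0 = 25/1
  p_1/q_1 = 126/5
  p_2/q_2 = 6325/251
  p_3/q_3 = 31751/1260
q_2 = 251 ≤ 591 < 1260 = q_3, so the answer is 6325/251.

6325/251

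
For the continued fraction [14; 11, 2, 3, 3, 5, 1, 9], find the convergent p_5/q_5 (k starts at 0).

Using pₖ = aₖpₖ₋₁ + pₖ₋₂, qₖ = aₖqₖ₋₁ + qₖ₋₂ (with p₋₁=1, p₋₂=0, q₋₁=0, q₋₂=1):
  k=0: a=14, p=14, q=1
  k=1: a=11, p=155, q=11
  k=2: a=2, p=324, q=23
  k=3: a=3, p=1127, q=80
  k=4: a=3, p=3705, q=263
  k=5: a=5, p=19652, q=1395

19652/1395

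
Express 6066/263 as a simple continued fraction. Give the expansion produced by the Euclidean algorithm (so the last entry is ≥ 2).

[23; 15, 2, 8]

6066 = 23*263 + 17
263 = 15*17 + 8
17 = 2*8 + 1
8 = 8*1 + 0  (stop)
So 6066/263 = [23; 15, 2, 8].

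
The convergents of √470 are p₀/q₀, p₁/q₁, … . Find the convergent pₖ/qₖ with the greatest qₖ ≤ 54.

√470 = [21; 1, 2, 8, 2, 1, 42, …] (period length 6).
Convergents:
  p_0/q_0 = 21/1
  p_1/q_1 = 22/1
  p_2/q_2 = 65/3
  p_3/q_3 = 542/25
  p_4/q_4 = 1149/53
  p_5/q_5 = 1691/78
q_4 = 53 ≤ 54 < 78 = q_5, so the answer is 1149/53.

1149/53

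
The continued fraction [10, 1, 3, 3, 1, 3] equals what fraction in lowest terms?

689/64

Fold from the inside: start with 3/1.
  1 + 1/3 = 4/3
  3 + 3/4 = 15/4
  3 + 4/15 = 49/15
  1 + 15/49 = 64/49
  10 + 49/64 = 689/64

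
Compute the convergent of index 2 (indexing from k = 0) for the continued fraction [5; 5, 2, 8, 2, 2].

57/11

Using pₖ = aₖpₖ₋₁ + pₖ₋₂, qₖ = aₖqₖ₋₁ + qₖ₋₂ (with p₋₁=1, p₋₂=0, q₋₁=0, q₋₂=1):
  k=0: a=5, p=5, q=1
  k=1: a=5, p=26, q=5
  k=2: a=2, p=57, q=11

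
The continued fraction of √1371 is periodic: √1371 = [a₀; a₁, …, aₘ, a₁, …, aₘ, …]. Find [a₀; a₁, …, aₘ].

[37; 37, 74]

a₀ = ⌊√1371⌋ = 37.
With m₀=0, d₀=1 and mₖ₊₁ = dₖaₖ − mₖ, dₖ₊₁ = (n − mₖ₊₁²)/dₖ, aₖ₊₁ = ⌊(a₀+mₖ₊₁)/dₖ₊₁⌋:
  k=1: m=37, d=2, a=37
  k=2: m=37, d=1, a=74
d=1 and a=2a₀=74 at k=2, so the next step gives (m, d) = (37, 2) again — its k=1 value — and the period has length 2.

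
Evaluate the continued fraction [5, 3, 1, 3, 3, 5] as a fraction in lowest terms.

Fold from the inside: start with 5/1.
  3 + 1/5 = 16/5
  3 + 5/16 = 53/16
  1 + 16/53 = 69/53
  3 + 53/69 = 260/69
  5 + 69/260 = 1369/260

1369/260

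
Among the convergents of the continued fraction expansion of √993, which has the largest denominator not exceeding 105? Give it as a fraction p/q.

√993 = [31; 1, 1, 20, 1, 1, 62, …] (period length 6).
Convergents:
  p_0/q_0 = 31/1
  p_1/q_1 = 32/1
  p_2/q_2 = 63/2
  p_3/q_3 = 1292/41
  p_4/q_4 = 1355/43
  p_5/q_5 = 2647/84
  p_6/q_6 = 165469/5251
q_5 = 84 ≤ 105 < 5251 = q_6, so the answer is 2647/84.

2647/84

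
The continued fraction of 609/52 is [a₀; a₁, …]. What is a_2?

2

609 = 11·52 + 37   →  a_0 = 11
52 = 1·37 + 15   →  a_1 = 1
37 = 2·15 + 7   →  a_2 = 2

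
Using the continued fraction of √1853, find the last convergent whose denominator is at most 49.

√1853 = [43; 21, 1, 1, 21, 86, …] (period length 5).
Convergents:
  p_0/q_0 = 43/1
  p_1/q_1 = 904/21
  p_2/q_2 = 947/22
  p_3/q_3 = 1851/43
  p_4/q_4 = 39818/925
q_3 = 43 ≤ 49 < 925 = q_4, so the answer is 1851/43.

1851/43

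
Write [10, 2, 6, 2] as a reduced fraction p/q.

Using pₖ = aₖpₖ₋₁ + pₖ₋₂ and qₖ = aₖqₖ₋₁ + qₖ₋₂:
  k=0: a=10, p=10, q=1
  k=1: a=2, p=21, q=2
  k=2: a=6, p=136, q=13
  k=3: a=2, p=293, q=28

293/28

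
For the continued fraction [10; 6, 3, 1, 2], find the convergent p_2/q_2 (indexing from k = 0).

193/19

Using pₖ = aₖpₖ₋₁ + pₖ₋₂, qₖ = aₖqₖ₋₁ + qₖ₋₂ (with p₋₁=1, p₋₂=0, q₋₁=0, q₋₂=1):
  k=0: a=10, p=10, q=1
  k=1: a=6, p=61, q=6
  k=2: a=3, p=193, q=19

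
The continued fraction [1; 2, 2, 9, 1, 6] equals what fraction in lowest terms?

504/359

Using pₖ = aₖpₖ₋₁ + pₖ₋₂ and qₖ = aₖqₖ₋₁ + qₖ₋₂:
  k=0: a=1, p=1, q=1
  k=1: a=2, p=3, q=2
  k=2: a=2, p=7, q=5
  k=3: a=9, p=66, q=47
  k=4: a=1, p=73, q=52
  k=5: a=6, p=504, q=359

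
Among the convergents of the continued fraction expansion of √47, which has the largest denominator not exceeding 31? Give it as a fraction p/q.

48/7

√47 = [6; 1, 5, 1, 12, …] (period length 4).
Convergents:
  p_0/q_0 = 6/1
  p_1/q_1 = 7/1
  p_2/q_2 = 41/6
  p_3/q_3 = 48/7
  p_4/q_4 = 617/90
q_3 = 7 ≤ 31 < 90 = q_4, so the answer is 48/7.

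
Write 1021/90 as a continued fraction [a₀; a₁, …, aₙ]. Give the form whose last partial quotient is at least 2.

[11; 2, 1, 9, 3]

1021 = 11*90 + 31
90 = 2*31 + 28
31 = 1*28 + 3
28 = 9*3 + 1
3 = 3*1 + 0  (stop)
So 1021/90 = [11; 2, 1, 9, 3].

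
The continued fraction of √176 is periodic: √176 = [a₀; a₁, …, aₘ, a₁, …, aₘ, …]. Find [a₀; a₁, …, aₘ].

[13; 3, 1, 3, 26]

a₀ = ⌊√176⌋ = 13.
With m₀=0, d₀=1 and mₖ₊₁ = dₖaₖ − mₖ, dₖ₊₁ = (n − mₖ₊₁²)/dₖ, aₖ₊₁ = ⌊(a₀+mₖ₊₁)/dₖ₊₁⌋:
  k=1: m=13, d=7, a=3
  k=2: m=8, d=16, a=1
  k=3: m=8, d=7, a=3
  k=4: m=13, d=1, a=26
d=1 and a=2a₀=26 at k=4, so the next step gives (m, d) = (13, 7) again — its k=1 value — and the period has length 4.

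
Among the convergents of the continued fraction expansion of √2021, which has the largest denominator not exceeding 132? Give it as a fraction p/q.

√2021 = [44; 1, 21, 2, 21, 1, 88, …] (period length 6).
Convergents:
  p_0/q_0 = 44/1
  p_1/q_1 = 45/1
  p_2/q_2 = 989/22
  p_3/q_3 = 2023/45
  p_4/q_4 = 43472/967
q_3 = 45 ≤ 132 < 967 = q_4, so the answer is 2023/45.

2023/45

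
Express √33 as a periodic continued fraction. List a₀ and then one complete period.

[5; 1, 2, 1, 10]

a₀ = ⌊√33⌋ = 5.
With m₀=0, d₀=1 and mₖ₊₁ = dₖaₖ − mₖ, dₖ₊₁ = (n − mₖ₊₁²)/dₖ, aₖ₊₁ = ⌊(a₀+mₖ₊₁)/dₖ₊₁⌋:
  k=1: m=5, d=8, a=1
  k=2: m=3, d=3, a=2
  k=3: m=3, d=8, a=1
  k=4: m=5, d=1, a=10
d=1 and a=2a₀=10 at k=4, so the next step gives (m, d) = (5, 8) again — its k=1 value — and the period has length 4.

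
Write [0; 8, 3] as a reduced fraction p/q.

3/25

Fold from the inside: start with 3/1.
  8 + 1/3 = 25/3
  0 + 3/25 = 3/25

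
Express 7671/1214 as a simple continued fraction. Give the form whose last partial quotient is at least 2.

[6; 3, 7, 3, 3, 5]

7671 = 6·1214 + 387
1214 = 3·387 + 53
387 = 7·53 + 16
53 = 3·16 + 5
16 = 3·5 + 1
5 = 5·1 + 0  (stop)
So 7671/1214 = [6; 3, 7, 3, 3, 5].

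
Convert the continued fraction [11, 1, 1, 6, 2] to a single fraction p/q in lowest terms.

323/28

Fold from the inside: start with 2/1.
  6 + 1/2 = 13/2
  1 + 2/13 = 15/13
  1 + 13/15 = 28/15
  11 + 15/28 = 323/28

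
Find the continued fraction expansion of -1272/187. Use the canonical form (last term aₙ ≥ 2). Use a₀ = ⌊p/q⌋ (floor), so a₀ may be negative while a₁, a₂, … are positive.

[-7; 5, 18, 2]

-1272 = -7×187 + 37
187 = 5×37 + 2
37 = 18×2 + 1
2 = 2×1 + 0  (stop)
So -1272/187 = [-7; 5, 18, 2].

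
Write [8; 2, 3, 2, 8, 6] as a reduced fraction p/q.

Fold from the inside: start with 6/1.
  8 + 1/6 = 49/6
  2 + 6/49 = 104/49
  3 + 49/104 = 361/104
  2 + 104/361 = 826/361
  8 + 361/826 = 6969/826

6969/826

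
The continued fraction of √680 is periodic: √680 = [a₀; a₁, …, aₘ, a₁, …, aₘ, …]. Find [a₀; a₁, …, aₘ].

a₀ = ⌊√680⌋ = 26.
With m₀=0, d₀=1 and mₖ₊₁ = dₖaₖ − mₖ, dₖ₊₁ = (n − mₖ₊₁²)/dₖ, aₖ₊₁ = ⌊(a₀+mₖ₊₁)/dₖ₊₁⌋:
  k=1: m=26, d=4, a=13
  k=2: m=26, d=1, a=52
d=1 and a=2a₀=52 at k=2, so the next step gives (m, d) = (26, 4) again — its k=1 value — and the period has length 2.

[26; 13, 52]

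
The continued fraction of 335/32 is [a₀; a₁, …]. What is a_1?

335 = 10·32 + 15   →  a_0 = 10
32 = 2·15 + 2   →  a_1 = 2

2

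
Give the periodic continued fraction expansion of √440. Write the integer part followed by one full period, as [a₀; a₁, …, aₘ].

a₀ = ⌊√440⌋ = 20.
With m₀=0, d₀=1 and mₖ₊₁ = dₖaₖ − mₖ, dₖ₊₁ = (n − mₖ₊₁²)/dₖ, aₖ₊₁ = ⌊(a₀+mₖ₊₁)/dₖ₊₁⌋:
  k=1: m=20, d=40, a=1
  k=2: m=20, d=1, a=40
d=1 and a=2a₀=40 at k=2, so the next step gives (m, d) = (20, 40) again — its k=1 value — and the period has length 2.

[20; 1, 40]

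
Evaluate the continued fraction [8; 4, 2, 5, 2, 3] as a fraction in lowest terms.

Fold from the inside: start with 3/1.
  2 + 1/3 = 7/3
  5 + 3/7 = 38/7
  2 + 7/38 = 83/38
  4 + 38/83 = 370/83
  8 + 83/370 = 3043/370

3043/370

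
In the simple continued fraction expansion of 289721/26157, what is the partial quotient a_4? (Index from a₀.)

16

289721 = 11·26157 + 1994   →  a_0 = 11
26157 = 13·1994 + 235   →  a_1 = 13
1994 = 8·235 + 114   →  a_2 = 8
235 = 2·114 + 7   →  a_3 = 2
114 = 16·7 + 2   →  a_4 = 16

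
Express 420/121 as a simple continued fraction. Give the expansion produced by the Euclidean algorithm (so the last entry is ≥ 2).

420 = 3·121 + 57
121 = 2·57 + 7
57 = 8·7 + 1
7 = 7·1 + 0  (stop)
So 420/121 = [3; 2, 8, 7].

[3; 2, 8, 7]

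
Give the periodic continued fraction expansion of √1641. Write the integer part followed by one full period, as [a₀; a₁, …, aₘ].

a₀ = ⌊√1641⌋ = 40.

[40; 1, 1, 26, 1, 1, 80]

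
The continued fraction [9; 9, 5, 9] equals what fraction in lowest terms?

Fold from the inside: start with 9/1.
  5 + 1/9 = 46/9
  9 + 9/46 = 423/46
  9 + 46/423 = 3853/423

3853/423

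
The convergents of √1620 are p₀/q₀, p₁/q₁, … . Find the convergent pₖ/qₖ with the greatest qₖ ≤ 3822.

√1620 = [40; 4, 80, …] (period length 2).
Convergents:
  p_0/q_0 = 40/1
  p_1/q_1 = 161/4
  p_2/q_2 = 12920/321
  p_3/q_3 = 51841/1288
  p_4/q_4 = 4160200/103361
q_3 = 1288 ≤ 3822 < 103361 = q_4, so the answer is 51841/1288.

51841/1288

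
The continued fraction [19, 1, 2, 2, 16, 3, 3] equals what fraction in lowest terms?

23084/1171

Using pₖ = aₖpₖ₋₁ + pₖ₋₂ and qₖ = aₖqₖ₋₁ + qₖ₋₂:
  k=0: a=19, p=19, q=1
  k=1: a=1, p=20, q=1
  k=2: a=2, p=59, q=3
  k=3: a=2, p=138, q=7
  k=4: a=16, p=2267, q=115
  k=5: a=3, p=6939, q=352
  k=6: a=3, p=23084, q=1171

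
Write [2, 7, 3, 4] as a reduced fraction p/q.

203/95

Fold from the inside: start with 4/1.
  3 + 1/4 = 13/4
  7 + 4/13 = 95/13
  2 + 13/95 = 203/95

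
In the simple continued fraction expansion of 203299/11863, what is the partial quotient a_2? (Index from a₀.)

203299 = 17·11863 + 1628   →  a_0 = 17
11863 = 7·1628 + 467   →  a_1 = 7
1628 = 3·467 + 227   →  a_2 = 3

3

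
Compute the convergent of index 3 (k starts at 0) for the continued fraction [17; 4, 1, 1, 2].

Using pₖ = aₖpₖ₋₁ + pₖ₋₂, qₖ = aₖqₖ₋₁ + qₖ₋₂ (with p₋₁=1, p₋₂=0, q₋₁=0, q₋₂=1):
  k=0: a=17, p=17, q=1
  k=1: a=4, p=69, q=4
  k=2: a=1, p=86, q=5
  k=3: a=1, p=155, q=9

155/9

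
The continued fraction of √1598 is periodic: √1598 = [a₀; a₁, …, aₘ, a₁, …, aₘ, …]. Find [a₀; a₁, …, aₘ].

a₀ = ⌊√1598⌋ = 39.
With m₀=0, d₀=1 and mₖ₊₁ = dₖaₖ − mₖ, dₖ₊₁ = (n − mₖ₊₁²)/dₖ, aₖ₊₁ = ⌊(a₀+mₖ₊₁)/dₖ₊₁⌋:
  k=1: m=39, d=77, a=1
  k=2: m=38, d=2, a=38
  k=3: m=38, d=77, a=1
  k=4: m=39, d=1, a=78
d=1 and a=2a₀=78 at k=4, so the next step gives (m, d) = (39, 77) again — its k=1 value — and the period has length 4.

[39; 1, 38, 1, 78]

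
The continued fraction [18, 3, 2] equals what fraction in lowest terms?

128/7

Using pₖ = aₖpₖ₋₁ + pₖ₋₂ and qₖ = aₖqₖ₋₁ + qₖ₋₂:
  k=0: a=18, p=18, q=1
  k=1: a=3, p=55, q=3
  k=2: a=2, p=128, q=7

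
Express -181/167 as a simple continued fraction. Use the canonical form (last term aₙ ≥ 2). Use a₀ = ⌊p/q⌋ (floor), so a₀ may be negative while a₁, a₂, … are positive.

-181 = -2·167 + 153
167 = 1·153 + 14
153 = 10·14 + 13
14 = 1·13 + 1
13 = 13·1 + 0  (stop)
So -181/167 = [-2; 1, 10, 1, 13].

[-2; 1, 10, 1, 13]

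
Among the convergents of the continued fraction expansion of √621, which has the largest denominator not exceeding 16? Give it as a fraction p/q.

299/12

√621 = [24; 1, 11, 2, 11, 1, 48, …] (period length 6).
Convergents:
  p_0/q_0 = 24/1
  p_1/q_1 = 25/1
  p_2/q_2 = 299/12
  p_3/q_3 = 623/25
q_2 = 12 ≤ 16 < 25 = q_3, so the answer is 299/12.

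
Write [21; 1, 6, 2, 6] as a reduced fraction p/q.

Using pₖ = aₖpₖ₋₁ + pₖ₋₂ and qₖ = aₖqₖ₋₁ + qₖ₋₂:
  k=0: a=21, p=21, q=1
  k=1: a=1, p=22, q=1
  k=2: a=6, p=153, q=7
  k=3: a=2, p=328, q=15
  k=4: a=6, p=2121, q=97

2121/97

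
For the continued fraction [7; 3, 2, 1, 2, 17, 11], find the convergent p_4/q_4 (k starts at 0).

197/27

Using pₖ = aₖpₖ₋₁ + pₖ₋₂, qₖ = aₖqₖ₋₁ + qₖ₋₂ (with p₋₁=1, p₋₂=0, q₋₁=0, q₋₂=1):
  k=0: a=7, p=7, q=1
  k=1: a=3, p=22, q=3
  k=2: a=2, p=51, q=7
  k=3: a=1, p=73, q=10
  k=4: a=2, p=197, q=27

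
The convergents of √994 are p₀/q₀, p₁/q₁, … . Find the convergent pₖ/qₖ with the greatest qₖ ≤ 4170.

√994 = [31; 1, 1, 8, 1, 1, 62, …] (period length 6).
Convergents:
  p_0/q_0 = 31/1
  p_1/q_1 = 32/1
  p_2/q_2 = 63/2
  p_3/q_3 = 536/17
  p_4/q_4 = 599/19
  p_5/q_5 = 1135/36
  p_6/q_6 = 70969/2251
  p_7/q_7 = 72104/2287
  p_8/q_8 = 143073/4538
q_7 = 2287 ≤ 4170 < 4538 = q_8, so the answer is 72104/2287.

72104/2287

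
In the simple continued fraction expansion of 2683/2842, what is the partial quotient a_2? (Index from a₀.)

16

2683 = 0·2842 + 2683   →  a_0 = 0
2842 = 1·2683 + 159   →  a_1 = 1
2683 = 16·159 + 139   →  a_2 = 16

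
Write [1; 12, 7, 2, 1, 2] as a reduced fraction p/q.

775/716

Using pₖ = aₖpₖ₋₁ + pₖ₋₂ and qₖ = aₖqₖ₋₁ + qₖ₋₂:
  k=0: a=1, p=1, q=1
  k=1: a=12, p=13, q=12
  k=2: a=7, p=92, q=85
  k=3: a=2, p=197, q=182
  k=4: a=1, p=289, q=267
  k=5: a=2, p=775, q=716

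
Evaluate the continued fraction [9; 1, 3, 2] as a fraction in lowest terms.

Using pₖ = aₖpₖ₋₁ + pₖ₋₂ and qₖ = aₖqₖ₋₁ + qₖ₋₂:
  k=0: a=9, p=9, q=1
  k=1: a=1, p=10, q=1
  k=2: a=3, p=39, q=4
  k=3: a=2, p=88, q=9

88/9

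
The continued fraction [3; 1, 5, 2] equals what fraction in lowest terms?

Fold from the inside: start with 2/1.
  5 + 1/2 = 11/2
  1 + 2/11 = 13/11
  3 + 11/13 = 50/13

50/13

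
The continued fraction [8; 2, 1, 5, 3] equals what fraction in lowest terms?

451/54

Using pₖ = aₖpₖ₋₁ + pₖ₋₂ and qₖ = aₖqₖ₋₁ + qₖ₋₂:
  k=0: a=8, p=8, q=1
  k=1: a=2, p=17, q=2
  k=2: a=1, p=25, q=3
  k=3: a=5, p=142, q=17
  k=4: a=3, p=451, q=54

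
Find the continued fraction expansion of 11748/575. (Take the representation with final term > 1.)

[20; 2, 3, 7, 5, 2]

11748 = 20×575 + 248
575 = 2×248 + 79
248 = 3×79 + 11
79 = 7×11 + 2
11 = 5×2 + 1
2 = 2×1 + 0  (stop)
So 11748/575 = [20; 2, 3, 7, 5, 2].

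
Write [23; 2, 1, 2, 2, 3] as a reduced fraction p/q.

1519/65

Using pₖ = aₖpₖ₋₁ + pₖ₋₂ and qₖ = aₖqₖ₋₁ + qₖ₋₂:
  k=0: a=23, p=23, q=1
  k=1: a=2, p=47, q=2
  k=2: a=1, p=70, q=3
  k=3: a=2, p=187, q=8
  k=4: a=2, p=444, q=19
  k=5: a=3, p=1519, q=65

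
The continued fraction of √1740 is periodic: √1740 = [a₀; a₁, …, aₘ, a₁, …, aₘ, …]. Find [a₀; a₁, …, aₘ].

a₀ = ⌊√1740⌋ = 41.
With m₀=0, d₀=1 and mₖ₊₁ = dₖaₖ − mₖ, dₖ₊₁ = (n − mₖ₊₁²)/dₖ, aₖ₊₁ = ⌊(a₀+mₖ₊₁)/dₖ₊₁⌋:
  k=1: m=41, d=59, a=1
  k=2: m=18, d=24, a=2
  k=3: m=30, d=35, a=2
  k=4: m=40, d=4, a=20
  k=5: m=40, d=35, a=2
  k=6: m=30, d=24, a=2
  k=7: m=18, d=59, a=1
  k=8: m=41, d=1, a=82
d=1 and a=2a₀=82 at k=8, so the next step gives (m, d) = (41, 59) again — its k=1 value — and the period has length 8.

[41; 1, 2, 2, 20, 2, 2, 1, 82]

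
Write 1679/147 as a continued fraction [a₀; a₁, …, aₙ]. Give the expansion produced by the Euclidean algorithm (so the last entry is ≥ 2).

1679 = 11·147 + 62
147 = 2·62 + 23
62 = 2·23 + 16
23 = 1·16 + 7
16 = 2·7 + 2
7 = 3·2 + 1
2 = 2·1 + 0  (stop)
So 1679/147 = [11; 2, 2, 1, 2, 3, 2].

[11; 2, 2, 1, 2, 3, 2]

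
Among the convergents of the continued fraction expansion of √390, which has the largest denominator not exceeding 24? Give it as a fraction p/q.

79/4

√390 = [19; 1, 2, 1, 38, …] (period length 4).
Convergents:
  p_0/q_0 = 19/1
  p_1/q_1 = 20/1
  p_2/q_2 = 59/3
  p_3/q_3 = 79/4
  p_4/q_4 = 3061/155
q_3 = 4 ≤ 24 < 155 = q_4, so the answer is 79/4.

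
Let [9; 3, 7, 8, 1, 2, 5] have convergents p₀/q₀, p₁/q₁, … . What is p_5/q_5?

5414/581

Using pₖ = aₖpₖ₋₁ + pₖ₋₂, qₖ = aₖqₖ₋₁ + qₖ₋₂ (with p₋₁=1, p₋₂=0, q₋₁=0, q₋₂=1):
  k=0: a=9, p=9, q=1
  k=1: a=3, p=28, q=3
  k=2: a=7, p=205, q=22
  k=3: a=8, p=1668, q=179
  k=4: a=1, p=1873, q=201
  k=5: a=2, p=5414, q=581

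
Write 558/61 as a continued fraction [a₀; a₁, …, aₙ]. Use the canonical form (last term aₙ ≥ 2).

[9; 6, 1, 3, 2]

558 = 9*61 + 9
61 = 6*9 + 7
9 = 1*7 + 2
7 = 3*2 + 1
2 = 2*1 + 0  (stop)
So 558/61 = [9; 6, 1, 3, 2].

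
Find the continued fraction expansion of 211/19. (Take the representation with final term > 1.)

211 = 11×19 + 2
19 = 9×2 + 1
2 = 2×1 + 0  (stop)
So 211/19 = [11; 9, 2].

[11; 9, 2]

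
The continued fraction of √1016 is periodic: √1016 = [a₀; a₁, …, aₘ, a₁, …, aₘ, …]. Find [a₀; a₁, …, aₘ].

a₀ = ⌊√1016⌋ = 31.

[31; 1, 6, 1, 62]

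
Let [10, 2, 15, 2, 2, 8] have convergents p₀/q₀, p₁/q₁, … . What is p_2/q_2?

325/31

Using pₖ = aₖpₖ₋₁ + pₖ₋₂, qₖ = aₖqₖ₋₁ + qₖ₋₂ (with p₋₁=1, p₋₂=0, q₋₁=0, q₋₂=1):
  k=0: a=10, p=10, q=1
  k=1: a=2, p=21, q=2
  k=2: a=15, p=325, q=31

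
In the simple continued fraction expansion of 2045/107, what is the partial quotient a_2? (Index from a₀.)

2045 = 19·107 + 12   →  a_0 = 19
107 = 8·12 + 11   →  a_1 = 8
12 = 1·11 + 1   →  a_2 = 1

1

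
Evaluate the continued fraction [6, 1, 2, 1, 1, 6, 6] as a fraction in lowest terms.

Using pₖ = aₖpₖ₋₁ + pₖ₋₂ and qₖ = aₖqₖ₋₁ + qₖ₋₂:
  k=0: a=6, p=6, q=1
  k=1: a=1, p=7, q=1
  k=2: a=2, p=20, q=3
  k=3: a=1, p=27, q=4
  k=4: a=1, p=47, q=7
  k=5: a=6, p=309, q=46
  k=6: a=6, p=1901, q=283

1901/283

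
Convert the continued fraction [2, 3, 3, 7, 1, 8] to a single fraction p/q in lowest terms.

Fold from the inside: start with 8/1.
  1 + 1/8 = 9/8
  7 + 8/9 = 71/9
  3 + 9/71 = 222/71
  3 + 71/222 = 737/222
  2 + 222/737 = 1696/737

1696/737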